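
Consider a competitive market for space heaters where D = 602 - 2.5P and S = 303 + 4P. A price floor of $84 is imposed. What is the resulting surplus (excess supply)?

Surplus = 247

Equilibrium price would be P* = 46, so the floor at 84 binds.
At P = 84: D = 392, S = 639.
Surplus = 639 − 392 = 247.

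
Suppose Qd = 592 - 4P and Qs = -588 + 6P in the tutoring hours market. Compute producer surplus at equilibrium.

Equilibrium: 592 - 4P = -588 + 6P gives P* = 118, Q* = 120.
Supply starts at P = 98 (where Qs = 0).
PS = ½(118 − 98)(120) = 1200.

Producer surplus = 1200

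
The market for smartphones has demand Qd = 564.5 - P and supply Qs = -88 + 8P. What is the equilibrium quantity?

Set Qd = Qs: 564.5 - P = -88 + 8P.
652.5 = 9P, so P* = 72.5.
Q* = 564.5 − 1(72.5) = 492.

Q* = 492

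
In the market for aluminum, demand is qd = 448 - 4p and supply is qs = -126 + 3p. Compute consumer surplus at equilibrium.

Consumer surplus = 1800

Equilibrium: 448 - 4p = -126 + 3p gives p* = 82, q* = 120.
Demand choke price (qd = 0): p = 112.
CS = ½(112 − 82)(120) = 1800.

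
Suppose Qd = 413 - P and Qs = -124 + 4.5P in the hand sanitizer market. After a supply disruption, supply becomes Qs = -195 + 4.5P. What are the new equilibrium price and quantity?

P' = 1216/11, Q' = 3327/11

Original equilibrium: P* = 1074/11, Q* = 3469/11.
New equilibrium: 413 - P = -195 + 4.5P, so 608 = 5.5P and P' = 1216/11; Q' = 413 − 1(1216/11) = 3327/11.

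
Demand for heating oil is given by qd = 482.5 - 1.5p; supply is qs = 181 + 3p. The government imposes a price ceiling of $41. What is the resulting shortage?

Shortage = 117

Equilibrium price would be p* = 67, so the ceiling at 41 binds.
At p = 41: qd = 482.5 − 1.5(41) = 421, qs = 181 + 3(41) = 304.
Shortage = 421 − 304 = 117.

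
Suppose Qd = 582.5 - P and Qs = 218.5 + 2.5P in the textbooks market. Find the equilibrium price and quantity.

Set Qd = Qs: 582.5 - P = 218.5 + 2.5P.
364 = 3.5P, so P* = 104.
Q* = 582.5 − 1(104) = 478.5.

P* = 104, Q* = 478.5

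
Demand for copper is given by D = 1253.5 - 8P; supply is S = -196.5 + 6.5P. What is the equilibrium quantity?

Set D = S: 1253.5 - 8P = -196.5 + 6.5P.
1450 = 14.5P, so P* = 100.
Q* = 1253.5 − 8(100) = 453.5.

Q* = 453.5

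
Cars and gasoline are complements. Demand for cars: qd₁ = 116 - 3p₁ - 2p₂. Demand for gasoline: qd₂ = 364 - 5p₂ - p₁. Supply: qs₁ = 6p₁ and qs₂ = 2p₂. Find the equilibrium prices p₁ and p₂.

p₁ = 84/61, p₂ = 3160/61

Market 1: 116 - 3p₁ - 2p₂ = 6p₁ → 9p₁ + 2p₂ = 116.
Market 2: 7p₂ + p₁ = 364.
Eliminating p₂: 7×(1) − 2×(2) gives 61p₁ = 84, so p₁ = 84/61.
Back-substitute into (2): p₂ = (364 − 1×84/61) / 7 = 3160/61.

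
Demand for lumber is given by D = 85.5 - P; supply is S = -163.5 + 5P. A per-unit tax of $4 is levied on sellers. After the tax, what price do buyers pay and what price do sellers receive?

Pre-tax equilibrium: P* = 41.5, Q* = 44.
Tax on sellers shifts supply to S = -163.5 + 5(P − 4) = -183.5 + 5P.
85.5 - P = -183.5 + 5P gives buyer price Pb = 269/6; sellers receive Ps = 269/6 − 4 = 245/6.
New quantity: Q = 85.5 − 1(269/6) = 122/3.

Buyers pay 269/6, sellers receive 245/6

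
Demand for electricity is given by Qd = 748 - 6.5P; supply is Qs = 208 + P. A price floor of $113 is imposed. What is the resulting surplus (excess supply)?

Surplus = 307.5

Equilibrium price would be P* = 72, so the floor at 113 binds.
At P = 113: Qd = 13.5, Qs = 321.
Surplus = 321 − 13.5 = 307.5.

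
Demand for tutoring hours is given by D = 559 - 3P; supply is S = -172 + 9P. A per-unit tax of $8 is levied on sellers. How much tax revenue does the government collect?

Pre-tax equilibrium: P* = 731/12, Q* = 376.25.
Tax on sellers shifts supply to S = -172 + 9(P − 8) = -244 + 9P.
559 - 3P = -244 + 9P gives buyer price Pb = 803/12; sellers receive Ps = 803/12 − 8 = 707/12.
New quantity: Q = 559 − 3(803/12) = 358.25.
Revenue = 8 × 358.25 = 2866.

Tax revenue = 2866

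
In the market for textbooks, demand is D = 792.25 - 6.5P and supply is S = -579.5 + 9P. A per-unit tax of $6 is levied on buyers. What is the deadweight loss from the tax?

Deadweight loss = 2106/31

Pre-tax equilibrium: P* = 88.5, Q* = 217.
Tax on buyers shifts demand to D = 792.25 − 6.5(P + 6) = 753.25 - 6.5P.
753.25 - 6.5P = -579.5 + 9P gives seller price Ps = 5331/62; buyers pay Pb = 5331/62 + 6 = 5703/62.
New quantity: Q = 792.25 − 6.5(5703/62) = 6025/31.
DWL = ½ × 6 × (217 − 6025/31) = 2106/31.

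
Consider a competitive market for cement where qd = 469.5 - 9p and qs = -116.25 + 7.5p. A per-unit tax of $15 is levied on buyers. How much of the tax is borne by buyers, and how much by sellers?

Pre-tax equilibrium: p* = 35.5, q* = 150.
Tax on buyers shifts demand to qd = 469.5 − 9(p + 15) = 334.5 - 9p.
334.5 - 9p = -116.25 + 7.5p gives seller price ps = 601/22; buyers pay pb = 601/22 + 15 = 931/22.
New quantity: q = 469.5 − 9(931/22) = 975/11.
Buyer burden = 931/22 − 35.5 = 75/11; seller burden = 35.5 − 601/22 = 90/11.

Buyers bear 75/11, sellers bear 90/11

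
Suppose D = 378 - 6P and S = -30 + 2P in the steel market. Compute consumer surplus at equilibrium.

Consumer surplus = 432

Equilibrium: 378 - 6P = -30 + 2P gives P* = 51, Q* = 72.
Demand choke price (D = 0): P = 63.
CS = ½(63 − 51)(72) = 432.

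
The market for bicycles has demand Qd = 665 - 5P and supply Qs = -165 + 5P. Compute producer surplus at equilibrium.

Producer surplus = 6250

Equilibrium: 665 - 5P = -165 + 5P gives P* = 83, Q* = 250.
Supply starts at P = 33 (where Qs = 0).
PS = ½(83 − 33)(250) = 6250.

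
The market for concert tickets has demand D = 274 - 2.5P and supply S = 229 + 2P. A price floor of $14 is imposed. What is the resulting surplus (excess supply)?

Surplus = 18

Equilibrium price would be P* = 10, so the floor at 14 binds.
At P = 14: D = 239, S = 257.
Surplus = 257 − 239 = 18.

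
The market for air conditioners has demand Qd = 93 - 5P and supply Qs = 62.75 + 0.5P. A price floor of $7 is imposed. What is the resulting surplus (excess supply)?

Surplus = 8.25

Equilibrium price would be P* = 5.5, so the floor at 7 binds.
At P = 7: Qd = 58, Qs = 66.25.
Surplus = 66.25 − 58 = 8.25.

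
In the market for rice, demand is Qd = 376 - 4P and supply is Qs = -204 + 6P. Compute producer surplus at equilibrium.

Equilibrium: 376 - 4P = -204 + 6P gives P* = 58, Q* = 144.
Supply starts at P = 34 (where Qs = 0).
PS = ½(58 − 34)(144) = 1728.

Producer surplus = 1728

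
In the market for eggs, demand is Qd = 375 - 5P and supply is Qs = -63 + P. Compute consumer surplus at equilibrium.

Equilibrium: 375 - 5P = -63 + P gives P* = 73, Q* = 10.
Demand choke price (Qd = 0): P = 75.
CS = ½(75 − 73)(10) = 10.

Consumer surplus = 10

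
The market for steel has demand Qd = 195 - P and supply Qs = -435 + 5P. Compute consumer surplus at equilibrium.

Equilibrium: 195 - P = -435 + 5P gives P* = 105, Q* = 90.
Demand choke price (Qd = 0): P = 195.
CS = ½(195 − 105)(90) = 4050.

Consumer surplus = 4050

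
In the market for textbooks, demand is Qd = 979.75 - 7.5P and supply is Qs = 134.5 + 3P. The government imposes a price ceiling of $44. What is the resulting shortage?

Shortage = 383.25

Equilibrium price would be P* = 80.5, so the ceiling at 44 binds.
At P = 44: Qd = 979.75 − 7.5(44) = 649.75, Qs = 134.5 + 3(44) = 266.5.
Shortage = 649.75 − 266.5 = 383.25.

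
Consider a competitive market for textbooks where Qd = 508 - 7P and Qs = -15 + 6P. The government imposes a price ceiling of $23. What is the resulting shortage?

Equilibrium price would be P* = 523/13, so the ceiling at 23 binds.
At P = 23: Qd = 508 − 7(23) = 347, Qs = -15 + 6(23) = 123.
Shortage = 347 − 123 = 224.

Shortage = 224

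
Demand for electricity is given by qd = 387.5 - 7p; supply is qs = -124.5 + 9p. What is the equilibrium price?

p* = 32

Set qd = qs: 387.5 - 7p = -124.5 + 9p.
512 = 16p, so p* = 32.
q* = 387.5 − 7(32) = 163.5.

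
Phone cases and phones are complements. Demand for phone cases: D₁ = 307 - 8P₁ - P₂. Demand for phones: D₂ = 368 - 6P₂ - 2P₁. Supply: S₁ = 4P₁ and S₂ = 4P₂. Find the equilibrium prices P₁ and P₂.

Market 1: 307 - 8P₁ - P₂ = 4P₁ → 12P₁ + P₂ = 307.
Market 2: 10P₂ + 2P₁ = 368.
Eliminating P₂: 10×(1) − 1×(2) gives 118P₁ = 2702, so P₁ = 1351/59.
Back-substitute into (2): P₂ = (368 − 2×1351/59) / 10 = 1901/59.

P₁ = 1351/59, P₂ = 1901/59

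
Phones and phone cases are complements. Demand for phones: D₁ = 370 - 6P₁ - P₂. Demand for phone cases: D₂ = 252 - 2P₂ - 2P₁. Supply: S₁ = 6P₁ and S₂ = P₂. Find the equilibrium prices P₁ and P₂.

Market 1: 370 - 6P₁ - P₂ = 6P₁ → 12P₁ + P₂ = 370.
Market 2: 3P₂ + 2P₁ = 252.
Eliminating P₂: 3×(1) − 1×(2) gives 34P₁ = 858, so P₁ = 429/17.
Back-substitute into (2): P₂ = (252 − 2×429/17) / 3 = 1142/17.

P₁ = 429/17, P₂ = 1142/17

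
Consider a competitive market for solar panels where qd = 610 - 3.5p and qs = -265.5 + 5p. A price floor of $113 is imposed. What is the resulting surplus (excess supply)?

Surplus = 85

Equilibrium price would be p* = 103, so the floor at 113 binds.
At p = 113: qd = 214.5, qs = 299.5.
Surplus = 299.5 − 214.5 = 85.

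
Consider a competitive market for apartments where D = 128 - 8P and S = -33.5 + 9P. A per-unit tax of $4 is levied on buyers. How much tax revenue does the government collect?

Pre-tax equilibrium: P* = 9.5, Q* = 52.
Tax on buyers shifts demand to D = 128 − 8(P + 4) = 96 - 8P.
96 - 8P = -33.5 + 9P gives seller price Ps = 259/34; buyers pay Pb = 259/34 + 4 = 395/34.
New quantity: Q = 128 − 8(395/34) = 596/17.
Revenue = 4 × 596/17 = 2384/17.

Tax revenue = 2384/17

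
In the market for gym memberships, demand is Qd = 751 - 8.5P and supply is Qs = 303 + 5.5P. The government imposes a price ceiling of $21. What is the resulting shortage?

Shortage = 154

Equilibrium price would be P* = 32, so the ceiling at 21 binds.
At P = 21: Qd = 751 − 8.5(21) = 572.5, Qs = 303 + 5.5(21) = 418.5.
Shortage = 572.5 − 418.5 = 154.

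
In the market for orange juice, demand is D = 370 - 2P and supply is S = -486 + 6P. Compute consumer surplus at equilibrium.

Equilibrium: 370 - 2P = -486 + 6P gives P* = 107, Q* = 156.
Demand choke price (D = 0): P = 185.
CS = ½(185 − 107)(156) = 6084.

Consumer surplus = 6084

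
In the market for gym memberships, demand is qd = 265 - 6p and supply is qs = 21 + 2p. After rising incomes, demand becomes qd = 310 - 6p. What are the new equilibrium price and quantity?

p' = 36.125, q' = 93.25

Original equilibrium: p* = 30.5, q* = 82.
New equilibrium: 310 - 6p = 21 + 2p, so 289 = 8p and p' = 36.125; q' = 310 − 6(36.125) = 93.25.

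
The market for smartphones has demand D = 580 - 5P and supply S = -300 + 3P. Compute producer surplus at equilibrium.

Equilibrium: 580 - 5P = -300 + 3P gives P* = 110, Q* = 30.
Supply starts at P = 100 (where S = 0).
PS = ½(110 − 100)(30) = 150.

Producer surplus = 150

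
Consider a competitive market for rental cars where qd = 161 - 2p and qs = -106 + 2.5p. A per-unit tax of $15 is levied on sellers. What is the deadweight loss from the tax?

Deadweight loss = 125

Pre-tax equilibrium: p* = 178/3, q* = 127/3.
Tax on sellers shifts supply to qs = -106 + 2.5(p − 15) = -143.5 + 2.5p.
161 - 2p = -143.5 + 2.5p gives buyer price pb = 203/3; sellers receive ps = 203/3 − 15 = 158/3.
New quantity: q = 161 − 2(203/3) = 77/3.
DWL = ½ × 15 × (127/3 − 77/3) = 125.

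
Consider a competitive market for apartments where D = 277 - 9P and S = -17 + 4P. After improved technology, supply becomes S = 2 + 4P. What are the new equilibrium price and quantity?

P' = 275/13, Q' = 1126/13

Original equilibrium: P* = 294/13, Q* = 955/13.
New equilibrium: 277 - 9P = 2 + 4P, so 275 = 13P and P' = 275/13; Q' = 277 − 9(275/13) = 1126/13.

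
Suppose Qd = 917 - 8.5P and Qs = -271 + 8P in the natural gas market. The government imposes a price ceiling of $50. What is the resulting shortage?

Equilibrium price would be P* = 72, so the ceiling at 50 binds.
At P = 50: Qd = 917 − 8.5(50) = 492, Qs = -271 + 8(50) = 129.
Shortage = 492 − 129 = 363.

Shortage = 363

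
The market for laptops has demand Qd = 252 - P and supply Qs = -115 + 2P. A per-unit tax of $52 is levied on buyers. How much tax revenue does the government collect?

Pre-tax equilibrium: P* = 367/3, Q* = 389/3.
Tax on buyers shifts demand to Qd = 252 − 1(P + 52) = 200 - P.
200 - P = -115 + 2P gives seller price Ps = 105; buyers pay Pb = 105 + 52 = 157.
New quantity: Q = 252 − 1(157) = 95.
Revenue = 52 × 95 = 4940.

Tax revenue = 4940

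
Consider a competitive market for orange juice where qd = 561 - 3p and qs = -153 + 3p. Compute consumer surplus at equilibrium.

Equilibrium: 561 - 3p = -153 + 3p gives p* = 119, q* = 204.
Demand choke price (qd = 0): p = 187.
CS = ½(187 − 119)(204) = 6936.

Consumer surplus = 6936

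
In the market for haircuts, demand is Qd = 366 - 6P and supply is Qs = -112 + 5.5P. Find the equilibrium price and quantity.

Set Qd = Qs: 366 - 6P = -112 + 5.5P.
478 = 11.5P, so P* = 956/23.
Q* = 366 − 6(956/23) = 2682/23.

P* = 956/23, Q* = 2682/23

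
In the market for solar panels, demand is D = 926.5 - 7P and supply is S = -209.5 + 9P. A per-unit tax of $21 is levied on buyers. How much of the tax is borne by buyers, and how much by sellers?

Pre-tax equilibrium: P* = 71, Q* = 429.5.
Tax on buyers shifts demand to D = 926.5 − 7(P + 21) = 779.5 - 7P.
779.5 - 7P = -209.5 + 9P gives seller price Ps = 61.8125; buyers pay Pb = 61.8125 + 21 = 82.8125.
New quantity: Q = 926.5 − 7(82.8125) = 346.8125.
Buyer burden = 82.8125 − 71 = 11.8125; seller burden = 71 − 61.8125 = 9.1875.

Buyers bear $11.8125, sellers bear $9.1875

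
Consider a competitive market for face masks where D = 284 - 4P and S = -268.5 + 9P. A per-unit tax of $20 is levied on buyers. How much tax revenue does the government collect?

Pre-tax equilibrium: P* = 42.5, Q* = 114.
Tax on buyers shifts demand to D = 284 − 4(P + 20) = 204 - 4P.
204 - 4P = -268.5 + 9P gives seller price Ps = 945/26; buyers pay Pb = 945/26 + 20 = 1465/26.
New quantity: Q = 284 − 4(1465/26) = 762/13.
Revenue = 20 × 762/13 = 15240/13.

Tax revenue = 15240/13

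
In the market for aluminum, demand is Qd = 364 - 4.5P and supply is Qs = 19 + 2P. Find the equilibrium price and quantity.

Set Qd = Qs: 364 - 4.5P = 19 + 2P.
345 = 6.5P, so P* = 690/13.
Q* = 364 − 4.5(690/13) = 1627/13.

P* = 690/13, Q* = 1627/13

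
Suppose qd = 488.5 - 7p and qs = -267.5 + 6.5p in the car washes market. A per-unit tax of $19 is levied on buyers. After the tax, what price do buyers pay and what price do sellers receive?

Buyers pay 1759/27, sellers receive 1246/27

Pre-tax equilibrium: p* = 56, q* = 96.5.
Tax on buyers shifts demand to qd = 488.5 − 7(p + 19) = 355.5 - 7p.
355.5 - 7p = -267.5 + 6.5p gives seller price ps = 1246/27; buyers pay pb = 1246/27 + 19 = 1759/27.
New quantity: q = 488.5 − 7(1759/27) = 1753/54.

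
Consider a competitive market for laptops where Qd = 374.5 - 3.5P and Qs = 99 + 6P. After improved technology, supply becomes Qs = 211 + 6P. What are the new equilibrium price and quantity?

Original equilibrium: P* = 29, Q* = 273.
New equilibrium: 374.5 - 3.5P = 211 + 6P, so 163.5 = 9.5P and P' = 327/19; Q' = 374.5 − 3.5(327/19) = 5971/19.

P' = 327/19, Q' = 5971/19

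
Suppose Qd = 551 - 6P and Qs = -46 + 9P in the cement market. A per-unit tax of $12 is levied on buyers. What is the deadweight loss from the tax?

Deadweight loss = 259.2

Pre-tax equilibrium: P* = 39.8, Q* = 312.2.
Tax on buyers shifts demand to Qd = 551 − 6(P + 12) = 479 - 6P.
479 - 6P = -46 + 9P gives seller price Ps = 35; buyers pay Pb = 35 + 12 = 47.
New quantity: Q = 551 − 6(47) = 269.
DWL = ½ × 12 × (312.2 − 269) = 259.2.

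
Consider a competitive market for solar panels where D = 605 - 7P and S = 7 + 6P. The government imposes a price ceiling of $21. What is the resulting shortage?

Equilibrium price would be P* = 46, so the ceiling at 21 binds.
At P = 21: D = 605 − 7(21) = 458, S = 7 + 6(21) = 133.
Shortage = 458 − 133 = 325.

Shortage = 325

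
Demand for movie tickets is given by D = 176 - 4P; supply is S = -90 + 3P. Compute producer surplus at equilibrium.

Equilibrium: 176 - 4P = -90 + 3P gives P* = 38, Q* = 24.
Supply starts at P = 30 (where S = 0).
PS = ½(38 − 30)(24) = 96.

Producer surplus = 96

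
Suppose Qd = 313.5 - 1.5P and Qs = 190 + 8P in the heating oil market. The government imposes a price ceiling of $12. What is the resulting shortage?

Equilibrium price would be P* = 13, so the ceiling at 12 binds.
At P = 12: Qd = 313.5 − 1.5(12) = 295.5, Qs = 190 + 8(12) = 286.
Shortage = 295.5 − 286 = 9.5.

Shortage = 9.5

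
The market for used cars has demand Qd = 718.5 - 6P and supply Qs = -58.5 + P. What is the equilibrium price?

Set Qd = Qs: 718.5 - 6P = -58.5 + P.
777 = 7P, so P* = 111.
Q* = 718.5 − 6(111) = 52.5.

P* = 111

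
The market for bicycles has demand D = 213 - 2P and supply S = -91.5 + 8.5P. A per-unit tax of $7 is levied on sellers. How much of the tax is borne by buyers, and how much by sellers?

Pre-tax equilibrium: P* = 29, Q* = 155.
Tax on sellers shifts supply to S = -91.5 + 8.5(P − 7) = -151 + 8.5P.
213 - 2P = -151 + 8.5P gives buyer price Pb = 104/3; sellers receive Ps = 104/3 − 7 = 83/3.
New quantity: Q = 213 − 2(104/3) = 431/3.
Buyer burden = 104/3 − 29 = 17/3; seller burden = 29 − 83/3 = 4/3.

Buyers bear 17/3, sellers bear 4/3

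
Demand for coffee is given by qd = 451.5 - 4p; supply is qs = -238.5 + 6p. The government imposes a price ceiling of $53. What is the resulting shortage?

Equilibrium price would be p* = 69, so the ceiling at 53 binds.
At p = 53: qd = 451.5 − 4(53) = 239.5, qs = -238.5 + 6(53) = 79.5.
Shortage = 239.5 − 79.5 = 160.

Shortage = 160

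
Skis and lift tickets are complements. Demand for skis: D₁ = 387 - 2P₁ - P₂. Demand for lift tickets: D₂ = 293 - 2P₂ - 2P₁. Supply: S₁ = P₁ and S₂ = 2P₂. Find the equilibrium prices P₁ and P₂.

P₁ = 125.5, P₂ = 10.5

Market 1: 387 - 2P₁ - P₂ = P₁ → 3P₁ + P₂ = 387.
Market 2: 4P₂ + 2P₁ = 293.
Eliminating P₂: 4×(1) − 1×(2) gives 10P₁ = 1255, so P₁ = 125.5.
Back-substitute into (2): P₂ = (293 − 2×125.5) / 4 = 10.5.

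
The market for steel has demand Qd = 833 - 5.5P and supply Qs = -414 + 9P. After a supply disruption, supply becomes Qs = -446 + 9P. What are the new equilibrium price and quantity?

Original equilibrium: P* = 86, Q* = 360.
New equilibrium: 833 - 5.5P = -446 + 9P, so 1279 = 14.5P and P' = 2558/29; Q' = 833 − 5.5(2558/29) = 10088/29.

P' = 2558/29, Q' = 10088/29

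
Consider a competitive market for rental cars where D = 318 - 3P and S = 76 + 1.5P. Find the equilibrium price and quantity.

Set D = S: 318 - 3P = 76 + 1.5P.
242 = 4.5P, so P* = 484/9.
Q* = 318 − 3(484/9) = 470/3.

P* = 484/9, Q* = 470/3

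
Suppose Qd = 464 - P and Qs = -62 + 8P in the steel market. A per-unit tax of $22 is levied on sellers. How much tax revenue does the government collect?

Pre-tax equilibrium: P* = 526/9, Q* = 3650/9.
Tax on sellers shifts supply to Qs = -62 + 8(P − 22) = -238 + 8P.
464 - P = -238 + 8P gives buyer price Pb = 78; sellers receive Ps = 78 − 22 = 56.
New quantity: Q = 464 − 1(78) = 386.
Revenue = 22 × 386 = 8492.

Tax revenue = 8492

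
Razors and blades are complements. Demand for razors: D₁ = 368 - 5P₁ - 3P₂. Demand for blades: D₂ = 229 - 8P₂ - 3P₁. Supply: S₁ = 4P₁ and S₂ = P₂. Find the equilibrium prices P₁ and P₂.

P₁ = 875/24, P₂ = 319/24

Market 1: 368 - 5P₁ - 3P₂ = 4P₁ → 9P₁ + 3P₂ = 368.
Market 2: 9P₂ + 3P₁ = 229.
Eliminating P₂: 9×(1) − 3×(2) gives 72P₁ = 2625, so P₁ = 875/24.
Back-substitute into (2): P₂ = (229 − 3×875/24) / 9 = 319/24.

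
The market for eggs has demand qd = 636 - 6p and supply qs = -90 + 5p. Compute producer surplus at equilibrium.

Producer surplus = 5760

Equilibrium: 636 - 6p = -90 + 5p gives p* = 66, q* = 240.
Supply starts at p = 18 (where qs = 0).
PS = ½(66 − 18)(240) = 5760.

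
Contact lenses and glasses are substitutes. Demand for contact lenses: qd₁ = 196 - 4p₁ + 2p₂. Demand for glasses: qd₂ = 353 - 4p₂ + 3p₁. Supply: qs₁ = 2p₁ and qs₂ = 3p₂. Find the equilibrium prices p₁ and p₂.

Market 1: 196 - 4p₁ + 2p₂ = 2p₁ → 6p₁ - 2p₂ = 196.
Market 2: 7p₂ - 3p₁ = 353.
Eliminating p₂: 7×(1) + 2×(2) gives 36p₁ = 2078, so p₁ = 1039/18.
Back-substitute into (2): p₂ = (353 + 3×1039/18) / 7 = 451/6.

p₁ = 1039/18, p₂ = 451/6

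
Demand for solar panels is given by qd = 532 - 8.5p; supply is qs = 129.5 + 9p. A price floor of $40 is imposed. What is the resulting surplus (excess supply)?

Equilibrium price would be p* = 23, so the floor at 40 binds.
At p = 40: qd = 192, qs = 489.5.
Surplus = 489.5 − 192 = 297.5.

Surplus = 297.5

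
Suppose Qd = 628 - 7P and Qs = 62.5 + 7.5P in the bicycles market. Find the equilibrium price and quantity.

P* = 39, Q* = 355

Set Qd = Qs: 628 - 7P = 62.5 + 7.5P.
565.5 = 14.5P, so P* = 39.
Q* = 628 − 7(39) = 355.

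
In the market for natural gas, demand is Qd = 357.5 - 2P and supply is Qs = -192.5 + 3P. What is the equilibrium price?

Set Qd = Qs: 357.5 - 2P = -192.5 + 3P.
550 = 5P, so P* = 110.
Q* = 357.5 − 2(110) = 137.5.

P* = 110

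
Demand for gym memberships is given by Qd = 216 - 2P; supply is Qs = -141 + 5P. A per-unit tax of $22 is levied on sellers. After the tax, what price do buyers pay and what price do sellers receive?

Buyers pay 467/7, sellers receive 313/7

Pre-tax equilibrium: P* = 51, Q* = 114.
Tax on sellers shifts supply to Qs = -141 + 5(P − 22) = -251 + 5P.
216 - 2P = -251 + 5P gives buyer price Pb = 467/7; sellers receive Ps = 467/7 − 22 = 313/7.
New quantity: Q = 216 − 2(467/7) = 578/7.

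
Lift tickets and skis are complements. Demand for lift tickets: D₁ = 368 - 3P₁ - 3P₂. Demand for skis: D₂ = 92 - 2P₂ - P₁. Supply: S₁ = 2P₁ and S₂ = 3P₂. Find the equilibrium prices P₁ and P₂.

Market 1: 368 - 3P₁ - 3P₂ = 2P₁ → 5P₁ + 3P₂ = 368.
Market 2: 5P₂ + P₁ = 92.
Eliminating P₂: 5×(1) − 3×(2) gives 22P₁ = 1564, so P₁ = 782/11.
Back-substitute into (2): P₂ = (92 − 1×782/11) / 5 = 46/11.

P₁ = 782/11, P₂ = 46/11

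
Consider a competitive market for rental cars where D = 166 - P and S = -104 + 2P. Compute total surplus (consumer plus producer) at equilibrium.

Equilibrium: 166 - P = -104 + 2P gives P* = 90, Q* = 76.
Demand choke price: P = 166; supply starts at P = 52.
CS = ½(166 − 90)(76) = 2888; PS = ½(90 − 52)(76) = 1444.

Total surplus = 4332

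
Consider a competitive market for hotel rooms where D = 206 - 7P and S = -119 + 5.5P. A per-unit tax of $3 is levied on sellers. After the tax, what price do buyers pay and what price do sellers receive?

Pre-tax equilibrium: P* = 26, Q* = 24.
Tax on sellers shifts supply to S = -119 + 5.5(P − 3) = -135.5 + 5.5P.
206 - 7P = -135.5 + 5.5P gives buyer price Pb = 27.32; sellers receive Ps = 27.32 − 3 = 24.32.
New quantity: Q = 206 − 7(27.32) = 14.76.

Buyers pay $27.32, sellers receive $24.32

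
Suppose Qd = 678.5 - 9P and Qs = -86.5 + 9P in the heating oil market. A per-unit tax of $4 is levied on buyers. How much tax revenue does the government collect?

Pre-tax equilibrium: P* = 42.5, Q* = 296.
Tax on buyers shifts demand to Qd = 678.5 − 9(P + 4) = 642.5 - 9P.
642.5 - 9P = -86.5 + 9P gives seller price Ps = 40.5; buyers pay Pb = 40.5 + 4 = 44.5.
New quantity: Q = 678.5 − 9(44.5) = 278.
Revenue = 4 × 278 = 1112.

Tax revenue = 1112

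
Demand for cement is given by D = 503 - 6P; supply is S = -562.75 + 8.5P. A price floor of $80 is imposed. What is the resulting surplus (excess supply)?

Surplus = 94.25

Equilibrium price would be P* = 73.5, so the floor at 80 binds.
At P = 80: D = 23, S = 117.25.
Surplus = 117.25 − 23 = 94.25.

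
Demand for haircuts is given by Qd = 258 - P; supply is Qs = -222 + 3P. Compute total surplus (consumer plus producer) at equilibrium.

Equilibrium: 258 - P = -222 + 3P gives P* = 120, Q* = 138.
Demand choke price: P = 258; supply starts at P = 74.
CS = ½(258 − 120)(138) = 9522; PS = ½(120 − 74)(138) = 3174.

Total surplus = 12696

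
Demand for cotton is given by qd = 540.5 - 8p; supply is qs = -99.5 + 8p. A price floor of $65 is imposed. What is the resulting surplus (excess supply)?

Equilibrium price would be p* = 40, so the floor at 65 binds.
At p = 65: qd = 20.5, qs = 420.5.
Surplus = 420.5 − 20.5 = 400.

Surplus = 400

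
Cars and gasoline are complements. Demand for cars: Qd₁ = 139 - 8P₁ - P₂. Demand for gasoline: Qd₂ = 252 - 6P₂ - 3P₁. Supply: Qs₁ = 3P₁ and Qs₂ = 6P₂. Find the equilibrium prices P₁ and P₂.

P₁ = 472/43, P₂ = 785/43

Market 1: 139 - 8P₁ - P₂ = 3P₁ → 11P₁ + P₂ = 139.
Market 2: 12P₂ + 3P₁ = 252.
Eliminating P₂: 12×(1) − 1×(2) gives 129P₁ = 1416, so P₁ = 472/43.
Back-substitute into (2): P₂ = (252 − 3×472/43) / 12 = 785/43.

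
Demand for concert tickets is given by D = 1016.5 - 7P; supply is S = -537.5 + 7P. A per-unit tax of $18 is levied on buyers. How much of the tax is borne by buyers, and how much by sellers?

Pre-tax equilibrium: P* = 111, Q* = 239.5.
Tax on buyers shifts demand to D = 1016.5 − 7(P + 18) = 890.5 - 7P.
890.5 - 7P = -537.5 + 7P gives seller price Ps = 102; buyers pay Pb = 102 + 18 = 120.
New quantity: Q = 1016.5 − 7(120) = 176.5.
Buyer burden = 120 − 111 = 9; seller burden = 111 − 102 = 9.

Buyers bear $9, sellers bear $9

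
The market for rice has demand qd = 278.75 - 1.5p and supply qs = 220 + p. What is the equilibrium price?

Set qd = qs: 278.75 - 1.5p = 220 + p.
58.75 = 2.5p, so p* = 23.5.
q* = 278.75 − 1.5(23.5) = 243.5.

p* = 23.5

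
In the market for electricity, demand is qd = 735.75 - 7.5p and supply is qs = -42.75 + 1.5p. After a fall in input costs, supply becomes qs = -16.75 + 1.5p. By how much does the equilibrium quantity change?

Δq = 65/3

Original equilibrium: p* = 86.5, q* = 87.
New equilibrium: 735.75 - 7.5p = -16.75 + 1.5p, so 752.5 = 9p and p' = 1505/18; q' = 735.75 − 7.5(1505/18) = 326/3.
Change in quantity: 326/3 − 87 = 65/3.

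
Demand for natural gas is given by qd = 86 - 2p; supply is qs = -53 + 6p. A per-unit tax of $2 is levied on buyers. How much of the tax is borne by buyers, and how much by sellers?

Pre-tax equilibrium: p* = 17.375, q* = 51.25.
Tax on buyers shifts demand to qd = 86 − 2(p + 2) = 82 - 2p.
82 - 2p = -53 + 6p gives seller price ps = 16.875; buyers pay pb = 16.875 + 2 = 18.875.
New quantity: q = 86 − 2(18.875) = 48.25.
Buyer burden = 18.875 − 17.375 = 1.5; seller burden = 17.375 − 16.875 = 0.5.

Buyers bear $1.5, sellers bear $0.5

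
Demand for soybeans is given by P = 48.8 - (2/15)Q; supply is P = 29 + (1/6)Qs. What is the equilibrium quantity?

Set the two price expressions equal: 48.8 - (2/15)Q = 29 + (1/6)Q.
19.8 = 0.3Q, so Q* = 66.
P* = 48.8 − (2/15)(66) = 40.

Q* = 66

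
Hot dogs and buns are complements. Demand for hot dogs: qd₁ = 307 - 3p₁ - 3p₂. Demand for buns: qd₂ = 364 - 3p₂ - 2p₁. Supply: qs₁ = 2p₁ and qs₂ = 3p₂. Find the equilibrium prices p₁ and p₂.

p₁ = 31.25, p₂ = 50.25

Market 1: 307 - 3p₁ - 3p₂ = 2p₁ → 5p₁ + 3p₂ = 307.
Market 2: 6p₂ + 2p₁ = 364.
Eliminating p₂: 6×(1) − 3×(2) gives 24p₁ = 750, so p₁ = 31.25.
Back-substitute into (2): p₂ = (364 − 2×31.25) / 6 = 50.25.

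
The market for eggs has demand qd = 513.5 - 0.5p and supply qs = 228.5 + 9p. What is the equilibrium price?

Set qd = qs: 513.5 - 0.5p = 228.5 + 9p.
285 = 9.5p, so p* = 30.
q* = 513.5 − 0.5(30) = 498.5.

p* = 30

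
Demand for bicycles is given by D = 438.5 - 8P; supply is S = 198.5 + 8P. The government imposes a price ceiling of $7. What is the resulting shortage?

Equilibrium price would be P* = 15, so the ceiling at 7 binds.
At P = 7: D = 438.5 − 8(7) = 382.5, S = 198.5 + 8(7) = 254.5.
Shortage = 382.5 − 254.5 = 128.

Shortage = 128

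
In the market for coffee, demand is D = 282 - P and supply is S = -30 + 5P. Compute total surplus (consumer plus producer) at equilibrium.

Equilibrium: 282 - P = -30 + 5P gives P* = 52, Q* = 230.
Demand choke price: P = 282; supply starts at P = 6.
CS = ½(282 − 52)(230) = 26450; PS = ½(52 − 6)(230) = 5290.

Total surplus = 31740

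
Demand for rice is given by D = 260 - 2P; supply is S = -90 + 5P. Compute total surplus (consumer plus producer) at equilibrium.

Total surplus = 8960

Equilibrium: 260 - 2P = -90 + 5P gives P* = 50, Q* = 160.
Demand choke price: P = 130; supply starts at P = 18.
CS = ½(130 − 50)(160) = 6400; PS = ½(50 − 18)(160) = 2560.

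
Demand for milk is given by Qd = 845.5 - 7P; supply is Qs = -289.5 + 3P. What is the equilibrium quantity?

Set Qd = Qs: 845.5 - 7P = -289.5 + 3P.
1135 = 10P, so P* = 113.5.
Q* = 845.5 − 7(113.5) = 51.

Q* = 51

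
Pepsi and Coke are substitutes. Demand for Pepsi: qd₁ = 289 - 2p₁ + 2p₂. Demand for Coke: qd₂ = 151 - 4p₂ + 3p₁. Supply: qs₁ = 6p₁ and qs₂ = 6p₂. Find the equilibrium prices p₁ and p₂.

Market 1: 289 - 2p₁ + 2p₂ = 6p₁ → 8p₁ - 2p₂ = 289.
Market 2: 10p₂ - 3p₁ = 151.
Eliminating p₂: 10×(1) + 2×(2) gives 74p₁ = 3192, so p₁ = 1596/37.
Back-substitute into (2): p₂ = (151 + 3×1596/37) / 10 = 2075/74.

p₁ = 1596/37, p₂ = 2075/74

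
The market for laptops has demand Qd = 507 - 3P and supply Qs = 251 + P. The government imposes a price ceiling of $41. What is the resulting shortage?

Shortage = 92

Equilibrium price would be P* = 64, so the ceiling at 41 binds.
At P = 41: Qd = 507 − 3(41) = 384, Qs = 251 + 1(41) = 292.
Shortage = 384 − 292 = 92.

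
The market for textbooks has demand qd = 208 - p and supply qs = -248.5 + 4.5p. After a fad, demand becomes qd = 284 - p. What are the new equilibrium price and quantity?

p' = 1065/11, q' = 2059/11

Original equilibrium: p* = 83, q* = 125.
New equilibrium: 284 - p = -248.5 + 4.5p, so 532.5 = 5.5p and p' = 1065/11; q' = 284 − 1(1065/11) = 2059/11.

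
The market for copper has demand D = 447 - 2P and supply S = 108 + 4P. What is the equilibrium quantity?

Set D = S: 447 - 2P = 108 + 4P.
339 = 6P, so P* = 56.5.
Q* = 447 − 2(56.5) = 334.

Q* = 334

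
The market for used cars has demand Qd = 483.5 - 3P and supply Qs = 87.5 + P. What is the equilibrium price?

P* = 99

Set Qd = Qs: 483.5 - 3P = 87.5 + P.
396 = 4P, so P* = 99.
Q* = 483.5 − 3(99) = 186.5.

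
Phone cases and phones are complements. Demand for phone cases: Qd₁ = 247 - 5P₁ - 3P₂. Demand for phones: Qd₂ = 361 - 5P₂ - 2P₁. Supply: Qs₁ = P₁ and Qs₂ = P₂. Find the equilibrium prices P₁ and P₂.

P₁ = 13.3, P₂ = 836/15

Market 1: 247 - 5P₁ - 3P₂ = P₁ → 6P₁ + 3P₂ = 247.
Market 2: 6P₂ + 2P₁ = 361.
Eliminating P₂: 6×(1) − 3×(2) gives 30P₁ = 399, so P₁ = 13.3.
Back-substitute into (2): P₂ = (361 − 2×13.3) / 6 = 836/15.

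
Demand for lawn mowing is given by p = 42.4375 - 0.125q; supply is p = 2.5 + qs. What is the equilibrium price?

p* = 38

Set the two price expressions equal: 42.4375 - 0.125q = 2.5 + q.
39.9375 = 1.125q, so q* = 35.5.
p* = 42.4375 − (0.125)(35.5) = 38.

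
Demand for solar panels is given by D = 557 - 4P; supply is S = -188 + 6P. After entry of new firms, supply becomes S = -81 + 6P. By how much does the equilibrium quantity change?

ΔQ = 42.8

Original equilibrium: P* = 74.5, Q* = 259.
New equilibrium: 557 - 4P = -81 + 6P, so 638 = 10P and P' = 63.8; Q' = 557 − 4(63.8) = 301.8.
Change in quantity: 301.8 − 259 = 42.8.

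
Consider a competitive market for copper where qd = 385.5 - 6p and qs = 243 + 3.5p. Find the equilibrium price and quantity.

p* = 15, q* = 295.5

Set qd = qs: 385.5 - 6p = 243 + 3.5p.
142.5 = 9.5p, so p* = 15.
q* = 385.5 − 6(15) = 295.5.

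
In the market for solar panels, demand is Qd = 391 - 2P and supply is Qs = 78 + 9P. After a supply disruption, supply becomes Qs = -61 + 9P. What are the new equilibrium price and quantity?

Original equilibrium: P* = 313/11, Q* = 3675/11.
New equilibrium: 391 - 2P = -61 + 9P, so 452 = 11P and P' = 452/11; Q' = 391 − 2(452/11) = 3397/11.

P' = 452/11, Q' = 3397/11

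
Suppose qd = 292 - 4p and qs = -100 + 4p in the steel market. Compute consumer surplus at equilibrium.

Equilibrium: 292 - 4p = -100 + 4p gives p* = 49, q* = 96.
Demand choke price (qd = 0): p = 73.
CS = ½(73 − 49)(96) = 1152.

Consumer surplus = 1152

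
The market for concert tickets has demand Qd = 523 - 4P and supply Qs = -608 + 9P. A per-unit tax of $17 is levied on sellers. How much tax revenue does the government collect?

Pre-tax equilibrium: P* = 87, Q* = 175.
Tax on sellers shifts supply to Qs = -608 + 9(P − 17) = -761 + 9P.
523 - 4P = -761 + 9P gives buyer price Pb = 1284/13; sellers receive Ps = 1284/13 − 17 = 1063/13.
New quantity: Q = 523 − 4(1284/13) = 1663/13.
Revenue = 17 × 1663/13 = 28271/13.

Tax revenue = 28271/13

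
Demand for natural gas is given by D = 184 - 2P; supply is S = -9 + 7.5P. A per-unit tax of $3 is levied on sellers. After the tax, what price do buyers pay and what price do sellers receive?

Pre-tax equilibrium: P* = 386/19, Q* = 2724/19.
Tax on sellers shifts supply to S = -9 + 7.5(P − 3) = -31.5 + 7.5P.
184 - 2P = -31.5 + 7.5P gives buyer price Pb = 431/19; sellers receive Ps = 431/19 − 3 = 374/19.
New quantity: Q = 184 − 2(431/19) = 2634/19.

Buyers pay 431/19, sellers receive 374/19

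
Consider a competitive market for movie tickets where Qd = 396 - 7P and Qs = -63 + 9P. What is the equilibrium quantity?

Set Qd = Qs: 396 - 7P = -63 + 9P.
459 = 16P, so P* = 28.6875.
Q* = 396 − 7(28.6875) = 195.1875.

Q* = 195.1875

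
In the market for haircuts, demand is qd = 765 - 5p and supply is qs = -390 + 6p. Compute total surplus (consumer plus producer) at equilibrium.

Total surplus = 10560

Equilibrium: 765 - 5p = -390 + 6p gives p* = 105, q* = 240.
Demand choke price: p = 153; supply starts at p = 65.
CS = ½(153 − 105)(240) = 5760; PS = ½(105 − 65)(240) = 4800.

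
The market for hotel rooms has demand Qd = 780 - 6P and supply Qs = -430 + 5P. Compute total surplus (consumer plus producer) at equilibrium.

Equilibrium: 780 - 6P = -430 + 5P gives P* = 110, Q* = 120.
Demand choke price: P = 130; supply starts at P = 86.
CS = ½(130 − 110)(120) = 1200; PS = ½(110 − 86)(120) = 1440.

Total surplus = 2640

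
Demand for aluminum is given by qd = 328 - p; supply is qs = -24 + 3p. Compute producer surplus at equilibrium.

Producer surplus = 9600

Equilibrium: 328 - p = -24 + 3p gives p* = 88, q* = 240.
Supply starts at p = 8 (where qs = 0).
PS = ½(88 − 8)(240) = 9600.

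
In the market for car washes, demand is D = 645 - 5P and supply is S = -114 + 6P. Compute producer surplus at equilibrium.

Equilibrium: 645 - 5P = -114 + 6P gives P* = 69, Q* = 300.
Supply starts at P = 19 (where S = 0).
PS = ½(69 − 19)(300) = 7500.

Producer surplus = 7500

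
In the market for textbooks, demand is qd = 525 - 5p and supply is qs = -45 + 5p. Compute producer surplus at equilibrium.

Equilibrium: 525 - 5p = -45 + 5p gives p* = 57, q* = 240.
Supply starts at p = 9 (where qs = 0).
PS = ½(57 − 9)(240) = 5760.

Producer surplus = 5760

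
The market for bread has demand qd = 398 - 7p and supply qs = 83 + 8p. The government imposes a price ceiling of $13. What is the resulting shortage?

Shortage = 120

Equilibrium price would be p* = 21, so the ceiling at 13 binds.
At p = 13: qd = 398 − 7(13) = 307, qs = 83 + 8(13) = 187.
Shortage = 307 − 187 = 120.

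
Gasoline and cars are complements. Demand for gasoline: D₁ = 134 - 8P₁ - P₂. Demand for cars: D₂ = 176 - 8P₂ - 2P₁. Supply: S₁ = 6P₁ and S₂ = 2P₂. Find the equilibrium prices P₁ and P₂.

P₁ = 194/23, P₂ = 366/23

Market 1: 134 - 8P₁ - P₂ = 6P₁ → 14P₁ + P₂ = 134.
Market 2: 10P₂ + 2P₁ = 176.
Eliminating P₂: 10×(1) − 1×(2) gives 138P₁ = 1164, so P₁ = 194/23.
Back-substitute into (2): P₂ = (176 − 2×194/23) / 10 = 366/23.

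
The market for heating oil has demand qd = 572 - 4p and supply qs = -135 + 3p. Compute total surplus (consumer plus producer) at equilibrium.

Total surplus = 8232

Equilibrium: 572 - 4p = -135 + 3p gives p* = 101, q* = 168.
Demand choke price: p = 143; supply starts at p = 45.
CS = ½(143 − 101)(168) = 3528; PS = ½(101 − 45)(168) = 4704.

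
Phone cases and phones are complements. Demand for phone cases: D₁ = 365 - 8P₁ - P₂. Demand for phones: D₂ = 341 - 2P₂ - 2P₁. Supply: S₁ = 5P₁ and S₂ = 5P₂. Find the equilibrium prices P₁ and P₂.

P₁ = 2214/89, P₂ = 3703/89

Market 1: 365 - 8P₁ - P₂ = 5P₁ → 13P₁ + P₂ = 365.
Market 2: 7P₂ + 2P₁ = 341.
Eliminating P₂: 7×(1) − 1×(2) gives 89P₁ = 2214, so P₁ = 2214/89.
Back-substitute into (2): P₂ = (341 − 2×2214/89) / 7 = 3703/89.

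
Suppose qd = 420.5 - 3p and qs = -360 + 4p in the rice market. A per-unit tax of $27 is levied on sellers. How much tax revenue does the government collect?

Tax revenue = 7506/7

Pre-tax equilibrium: p* = 111.5, q* = 86.
Tax on sellers shifts supply to qs = -360 + 4(p − 27) = -468 + 4p.
420.5 - 3p = -468 + 4p gives buyer price pb = 1777/14; sellers receive ps = 1777/14 − 27 = 1399/14.
New quantity: q = 420.5 − 3(1777/14) = 278/7.
Revenue = 27 × 278/7 = 7506/7.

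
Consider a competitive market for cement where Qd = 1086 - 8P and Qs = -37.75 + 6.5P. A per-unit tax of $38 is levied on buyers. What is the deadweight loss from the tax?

Deadweight loss = 75088/29

Pre-tax equilibrium: P* = 77.5, Q* = 466.
Tax on buyers shifts demand to Qd = 1086 − 8(P + 38) = 782 - 8P.
782 - 8P = -37.75 + 6.5P gives seller price Ps = 3279/58; buyers pay Pb = 3279/58 + 38 = 5483/58.
New quantity: Q = 1086 − 8(5483/58) = 9562/29.
DWL = ½ × 38 × (466 − 9562/29) = 75088/29.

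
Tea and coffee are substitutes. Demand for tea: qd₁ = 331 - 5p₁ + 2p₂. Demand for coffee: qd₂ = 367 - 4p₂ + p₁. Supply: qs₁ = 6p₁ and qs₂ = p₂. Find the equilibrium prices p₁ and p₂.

Market 1: 331 - 5p₁ + 2p₂ = 6p₁ → 11p₁ - 2p₂ = 331.
Market 2: 5p₂ - p₁ = 367.
Eliminating p₂: 5×(1) + 2×(2) gives 53p₁ = 2389, so p₁ = 2389/53.
Back-substitute into (2): p₂ = (367 + 1×2389/53) / 5 = 4368/53.

p₁ = 2389/53, p₂ = 4368/53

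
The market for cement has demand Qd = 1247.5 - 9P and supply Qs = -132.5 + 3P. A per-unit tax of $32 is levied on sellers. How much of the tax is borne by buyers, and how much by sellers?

Pre-tax equilibrium: P* = 115, Q* = 212.5.
Tax on sellers shifts supply to Qs = -132.5 + 3(P − 32) = -228.5 + 3P.
1247.5 - 9P = -228.5 + 3P gives buyer price Pb = 123; sellers receive Ps = 123 − 32 = 91.
New quantity: Q = 1247.5 − 9(123) = 140.5.
Buyer burden = 123 − 115 = 8; seller burden = 115 − 91 = 24.

Buyers bear $8, sellers bear $24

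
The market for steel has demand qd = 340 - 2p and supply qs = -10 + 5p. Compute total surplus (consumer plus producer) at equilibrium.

Total surplus = 20160

Equilibrium: 340 - 2p = -10 + 5p gives p* = 50, q* = 240.
Demand choke price: p = 170; supply starts at p = 2.
CS = ½(170 − 50)(240) = 14400; PS = ½(50 − 2)(240) = 5760.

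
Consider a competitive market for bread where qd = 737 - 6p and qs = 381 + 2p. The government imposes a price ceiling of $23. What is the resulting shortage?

Shortage = 172

Equilibrium price would be p* = 44.5, so the ceiling at 23 binds.
At p = 23: qd = 737 − 6(23) = 599, qs = 381 + 2(23) = 427.
Shortage = 599 − 427 = 172.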